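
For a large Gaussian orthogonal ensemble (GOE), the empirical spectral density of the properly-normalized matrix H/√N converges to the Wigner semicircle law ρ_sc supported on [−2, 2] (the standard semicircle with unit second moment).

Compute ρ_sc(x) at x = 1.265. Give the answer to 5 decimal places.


ρ_sc(x) = (1/(2π)) √(4 − x²). With x = 1.265:
  4 − x² = 4 − (1.265)² = 4 − 1.600225 = 2.399775.
  √(4 − x²) = 1.549121.
  1/(2π) = 0.159155.
  ρ_sc(1.265) = 0.159155 · 1.549121 = 0.246550.

Rounded to 5 decimal places: ρ_sc(1.265) ≈ 0.24655.


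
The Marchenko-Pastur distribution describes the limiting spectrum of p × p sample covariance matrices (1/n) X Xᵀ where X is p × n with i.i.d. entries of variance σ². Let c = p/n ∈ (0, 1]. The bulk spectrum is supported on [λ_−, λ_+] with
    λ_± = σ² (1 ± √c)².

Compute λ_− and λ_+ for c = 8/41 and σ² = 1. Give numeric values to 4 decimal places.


c = 8/41 = 0.195122; √c = 0.441726.
λ_− = σ² (1 − √c)² = 1 · (1 − 0.441726)² = 1 · (0.558274)² = 0.311670.
λ_+ = σ² (1 + √c)² = 1 · (1 + 0.441726)² = 1 · (1.441726)² = 2.078574.

Rounded to 4 decimal places: λ_− ≈ 0.3117, λ_+ ≈ 2.0786.


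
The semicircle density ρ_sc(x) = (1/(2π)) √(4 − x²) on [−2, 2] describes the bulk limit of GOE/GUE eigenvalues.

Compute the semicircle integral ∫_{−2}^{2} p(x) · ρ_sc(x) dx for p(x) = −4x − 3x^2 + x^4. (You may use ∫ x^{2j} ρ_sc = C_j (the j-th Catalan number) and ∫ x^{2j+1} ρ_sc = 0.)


Write p(x) = Σ a_i x^i, split into monomials and integrate each against ρ_sc separately.
Using ∫ x^{2j} ρ_sc = C_j = (1/(j+1)) C(2j, j) (Catalan numbers) and ∫ x^{2j+1} ρ_sc = 0 (odd monomials vanish by symmetry):
  i = 1 (odd): ∫ x^1 ρ_sc = 0 (vanishes)
  i = 2 (even): a_2 · C_{1} = -3 · 1 = -3
  i = 4 (even): a_4 · C_{2} = 1 · 2 = 2

Summing the contributions: ∫_{−2}^{2} p(x) ρ_sc(x) dx = (-3) + 2 = -1.


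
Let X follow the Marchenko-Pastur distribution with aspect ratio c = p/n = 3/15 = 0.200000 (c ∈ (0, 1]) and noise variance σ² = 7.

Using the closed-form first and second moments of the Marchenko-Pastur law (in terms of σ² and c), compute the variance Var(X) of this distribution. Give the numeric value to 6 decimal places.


Recall the MP moments m_1 = E[X] = σ² and m_2 = E[X²] = σ⁴ (1 + c).
m_1 = E[X] = σ² = 7, so m_1² = 49.
m_2 = E[X²] = σ⁴ (1 + c) = 49 · (1 + 0.200000) = 49 · 1.200000 = 58.800000.
(Note m_2 − m_1² simplifies to c · σ⁴ = 0.200000 · 49.)

Var(X) = m_2 − m_1² = 58.800000 − 49 = 9.800000.


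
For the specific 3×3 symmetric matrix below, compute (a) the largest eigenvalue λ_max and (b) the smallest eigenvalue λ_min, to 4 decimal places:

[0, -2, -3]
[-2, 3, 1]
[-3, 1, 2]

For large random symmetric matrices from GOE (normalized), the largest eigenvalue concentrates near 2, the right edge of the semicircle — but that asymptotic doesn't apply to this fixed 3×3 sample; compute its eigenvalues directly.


Since M is real symmetric, all three eigenvalues are real; they are the roots of det(λI − M) = λ³ − (tr M) λ² + s λ − det M, where s is the sum of the principal 2×2 minors.
tr M = 0 + 3 + 2 = 5.
s = (0·3 − (-2)²) + (0·2 − (-3)²) + (3·2 − 1²) = -4 + (-9) + 5 = -8.
det M (expand along row 1) = 0·5 − (-2)·(-1) + (-3)·7 = -23.
Characteristic polynomial: λ³ − 5λ² − 8λ + 23 = 0.
Substitute λ = y + (tr M)/3 = y + 1.666667 to remove the quadratic term: y³ + p·y + q = 0 with p = s − (tr M)²/3 = -16.333333 and q = −2(tr M)³/27 + (tr M)·s/3 − det M = 0.407407.
Three real roots ⇒ use the trigonometric (Viète) form: r = 2√(−p/3) = 4.666667, φ = arccos(3q/(p·r)) = arccos(-0.016035) = 1.586832 rad.
y_k = r·cos(φ/3 − 2πk/3) for k = 0, 1, 2 gives y = 4.028922, 0.024944, -4.053866.
λ_k = y_k + 1.666667 gives λ = 5.6956, 1.6916, -2.3872 (check: the sum is 5.0000 = tr M).

Hence λ_max = 5.6956 and λ_min = -2.3872.


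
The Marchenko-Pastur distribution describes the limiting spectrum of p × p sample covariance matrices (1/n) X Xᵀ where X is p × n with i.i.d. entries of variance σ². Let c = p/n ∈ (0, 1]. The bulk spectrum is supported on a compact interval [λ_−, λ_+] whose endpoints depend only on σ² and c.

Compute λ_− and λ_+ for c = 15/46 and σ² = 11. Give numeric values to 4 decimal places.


c = 15/46 = 0.326087; √c = 0.571040.
λ_− = σ² (1 − √c)² = 11 · (1 − 0.571040)² = 11 · (0.428960)² = 2.024071.
λ_+ = σ² (1 + √c)² = 11 · (1 + 0.571040)² = 11 · (1.571040)² = 27.149842.

Rounded to 4 decimal places: λ_− ≈ 2.0241, λ_+ ≈ 27.1498.


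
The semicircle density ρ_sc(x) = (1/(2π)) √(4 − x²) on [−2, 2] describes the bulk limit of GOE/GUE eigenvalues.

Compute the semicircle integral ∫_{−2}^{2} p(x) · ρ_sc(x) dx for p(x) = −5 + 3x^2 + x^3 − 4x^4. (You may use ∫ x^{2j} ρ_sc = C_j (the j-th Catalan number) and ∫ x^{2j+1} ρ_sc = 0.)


Write p(x) = Σ a_i x^i, split into monomials and integrate each against ρ_sc separately.
Using ∫ x^{2j} ρ_sc = C_j = (1/(j+1)) C(2j, j) (Catalan numbers) and ∫ x^{2j+1} ρ_sc = 0 (odd monomials vanish by symmetry):
  i = 0 (even): a_0 · C_{0} = -5 · 1 = -5
  i = 2 (even): a_2 · C_{1} = 3 · 1 = 3
  i = 3 (odd): ∫ x^3 ρ_sc = 0 (vanishes)
  i = 4 (even): a_4 · C_{2} = -4 · 2 = -8

Summing the contributions: ∫_{−2}^{2} p(x) ρ_sc(x) dx = (-5) + 3 + (-8) = -10.


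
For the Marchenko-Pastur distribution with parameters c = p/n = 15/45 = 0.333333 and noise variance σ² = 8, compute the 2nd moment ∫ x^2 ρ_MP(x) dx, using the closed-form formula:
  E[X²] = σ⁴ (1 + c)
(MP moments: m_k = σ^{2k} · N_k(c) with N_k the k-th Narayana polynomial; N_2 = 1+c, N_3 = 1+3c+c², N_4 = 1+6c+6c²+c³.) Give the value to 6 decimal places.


E[X²] = σ⁴ (1 + c) (second MP moment). With σ² = 8 (so σ⁴ = 64) and c = 15/45 = 0.333333: E[X²] = 64 · (1 + 0.333333) = 64 · 1.333333.

So E[X^2] = 85.333333.


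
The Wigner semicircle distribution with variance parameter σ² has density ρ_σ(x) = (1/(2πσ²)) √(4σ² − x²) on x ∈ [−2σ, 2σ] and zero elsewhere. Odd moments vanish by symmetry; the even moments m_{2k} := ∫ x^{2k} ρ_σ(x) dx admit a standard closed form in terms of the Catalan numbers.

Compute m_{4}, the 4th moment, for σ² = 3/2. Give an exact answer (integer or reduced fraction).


By the scaled semicircle moment identity, m_{2k} = σ^{2k} · C_k with k = 2.
C_2 = (1/(k+1)) · C(2k, k) = (1/3) · C(4, 2) = (1/3) · 6 = 2.
σ^{2k} = (σ²)^k = (3/2)^2 = 9/4.

Therefore m_{4} = σ^{4} · C_2 = (9/4) · 2 = 9/2.


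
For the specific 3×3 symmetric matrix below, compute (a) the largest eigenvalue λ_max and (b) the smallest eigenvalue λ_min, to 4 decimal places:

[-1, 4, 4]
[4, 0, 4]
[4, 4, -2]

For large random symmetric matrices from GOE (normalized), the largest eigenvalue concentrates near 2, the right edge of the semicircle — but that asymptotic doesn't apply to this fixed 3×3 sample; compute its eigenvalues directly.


Since M is real symmetric, all three eigenvalues are real; they are the roots of det(λI − M) = λ³ − (tr M) λ² + s λ − det M, where s is the sum of the principal 2×2 minors.
tr M = -1 + 0 + (-2) = -3.
s = ((-1)·0 − 4²) + ((-1)·(-2) − 4²) + (0·(-2) − 4²) = -16 + (-14) + (-16) = -46.
det M (expand along row 1) = (-1)·(-16) − 4·(-24) + 4·16 = 176.
Characteristic polynomial: λ³ + 3λ² − 46λ − 176 = 0.
Substitute λ = y + (tr M)/3 = y − 1.000000 to remove the quadratic term: y³ + p·y + q = 0 with p = s − (tr M)²/3 = -49.000000 and q = −2(tr M)³/27 + (tr M)·s/3 − det M = -128.000000.
Three real roots ⇒ use the trigonometric (Viète) form: r = 2√(−p/3) = 8.082904, φ = arccos(3q/(p·r)) = arccos(0.969544) = 0.247432 rad.
y_k = r·cos(φ/3 − 2πk/3) for k = 0, 1, 2 gives y = 8.055427, -3.451026, -4.604401.
λ_k = y_k − 1.000000 gives λ = 7.0554, -4.4510, -5.6044 (check: the sum is -3.0000 = tr M).

Hence λ_max = 7.0554 and λ_min = -5.6044.


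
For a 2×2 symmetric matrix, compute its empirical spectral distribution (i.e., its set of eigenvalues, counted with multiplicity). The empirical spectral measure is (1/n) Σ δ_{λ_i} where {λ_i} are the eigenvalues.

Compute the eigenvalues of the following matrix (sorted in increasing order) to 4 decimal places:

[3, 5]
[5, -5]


Since M is real symmetric, both eigenvalues are real; they are the roots of det(λI − M) = λ² − (tr M) λ + det M.
tr M = 3 + (-5) = -2.
det M = 3·(-5) − 5² = -15 − 25 = -40.
Characteristic polynomial: λ² + 2λ − 40 = 0.
Discriminant Δ = (tr M)² − 4·det M = 4 − (-160) = 164; √Δ = 12.806248.
λ = (tr M ± √Δ)/2 = (-2 ± 12.806248)/2, giving (tr M − √Δ)/2 = -7.4031 and (tr M + √Δ)/2 = 5.4031.

Eigenvalues sorted in increasing order: [-7.4031, 5.4031].


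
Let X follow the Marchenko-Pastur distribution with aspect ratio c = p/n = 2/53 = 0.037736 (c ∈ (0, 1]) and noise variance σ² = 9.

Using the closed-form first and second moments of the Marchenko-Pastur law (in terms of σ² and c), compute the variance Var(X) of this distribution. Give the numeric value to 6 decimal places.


Recall the MP moments m_1 = E[X] = σ² and m_2 = E[X²] = σ⁴ (1 + c).
m_1 = E[X] = σ² = 9, so m_1² = 81.
m_2 = E[X²] = σ⁴ (1 + c) = 81 · (1 + 0.037736) = 81 · 1.037736 = 84.056604.
(Note m_2 − m_1² simplifies to c · σ⁴ = 0.037736 · 81.)

Var(X) = m_2 − m_1² = 84.056604 − 81 = 3.056604.


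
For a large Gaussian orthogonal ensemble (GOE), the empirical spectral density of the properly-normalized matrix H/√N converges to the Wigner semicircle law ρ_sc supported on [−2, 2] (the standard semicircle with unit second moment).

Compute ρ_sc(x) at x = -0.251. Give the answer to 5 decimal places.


ρ_sc(x) = (1/(2π)) √(4 − x²). With x = -0.251:
  4 − x² = 4 − (-0.251)² = 4 − 0.063001 = 3.936999.
  √(4 − x²) = 1.984187.
  1/(2π) = 0.159155.
  ρ_sc(-0.251) = 0.159155 · 1.984187 = 0.315793.

Rounded to 5 decimal places: ρ_sc(-0.251) ≈ 0.31579.


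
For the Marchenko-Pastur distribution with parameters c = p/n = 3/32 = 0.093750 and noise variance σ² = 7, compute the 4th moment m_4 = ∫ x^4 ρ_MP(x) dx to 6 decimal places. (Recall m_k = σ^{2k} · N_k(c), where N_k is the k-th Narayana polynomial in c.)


E[X⁴] = σ⁸ (1 + 6c + 6c² + c³) (fourth MP moment). With σ² = 7 (so σ⁸ = 2401) and c = 3/32 = 0.093750: E[X⁴] = 2401 · (1 + 6·0.093750 + 6·(0.093750)² + (0.093750)³) = 2401 · 1.616058.

So E[X^4] = 3880.156097.


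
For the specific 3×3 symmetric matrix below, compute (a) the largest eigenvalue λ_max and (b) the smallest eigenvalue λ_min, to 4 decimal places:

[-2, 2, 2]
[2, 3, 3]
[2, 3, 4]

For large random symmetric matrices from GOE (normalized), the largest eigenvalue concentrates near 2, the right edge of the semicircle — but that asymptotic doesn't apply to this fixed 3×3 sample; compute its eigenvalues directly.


Since M is real symmetric, all three eigenvalues are real; they are the roots of det(λI − M) = λ³ − (tr M) λ² + s λ − det M, where s is the sum of the principal 2×2 minors.
tr M = -2 + 3 + 4 = 5.
s = ((-2)·3 − 2²) + ((-2)·4 − 2²) + (3·4 − 3²) = -10 + (-12) + 3 = -19.
det M (expand along row 1) = (-2)·3 − 2·2 + 2·0 = -10.
Characteristic polynomial: λ³ − 5λ² − 19λ + 10 = 0.
Substitute λ = y + (tr M)/3 = y + 1.666667 to remove the quadratic term: y³ + p·y + q = 0 with p = s − (tr M)²/3 = -27.333333 and q = −2(tr M)³/27 + (tr M)·s/3 − det M = -30.925926.
Three real roots ⇒ use the trigonometric (Viète) form: r = 2√(−p/3) = 6.036923, φ = arccos(3q/(p·r)) = arccos(0.562258) = 0.973682 rad.
y_k = r·cos(φ/3 − 2πk/3) for k = 0, 1, 2 gives y = 5.721741, -1.193659, -4.528082.
λ_k = y_k + 1.666667 gives λ = 7.3884, 0.4730, -2.8614 (check: the sum is 5.0000 = tr M).

Hence λ_max = 7.3884 and λ_min = -2.8614.


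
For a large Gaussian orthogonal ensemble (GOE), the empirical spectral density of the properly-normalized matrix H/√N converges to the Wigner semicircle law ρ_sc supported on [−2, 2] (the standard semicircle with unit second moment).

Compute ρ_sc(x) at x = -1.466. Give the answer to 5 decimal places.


ρ_sc(x) = (1/(2π)) √(4 − x²). With x = -1.466:
  4 − x² = 4 − (-1.466)² = 4 − 2.149156 = 1.850844.
  √(4 − x²) = 1.360457.
  1/(2π) = 0.159155.
  ρ_sc(-1.466) = 0.159155 · 1.360457 = 0.216524.

Rounded to 5 decimal places: ρ_sc(-1.466) ≈ 0.21652.


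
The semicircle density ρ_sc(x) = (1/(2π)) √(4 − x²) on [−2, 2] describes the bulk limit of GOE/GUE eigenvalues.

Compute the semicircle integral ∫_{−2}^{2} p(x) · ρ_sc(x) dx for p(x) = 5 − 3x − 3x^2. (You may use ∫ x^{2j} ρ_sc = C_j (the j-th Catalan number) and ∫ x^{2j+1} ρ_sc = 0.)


Write p(x) = Σ a_i x^i, split into monomials and integrate each against ρ_sc separately.
Using ∫ x^{2j} ρ_sc = C_j = (1/(j+1)) C(2j, j) (Catalan numbers) and ∫ x^{2j+1} ρ_sc = 0 (odd monomials vanish by symmetry):
  i = 0 (even): a_0 · C_{0} = 5 · 1 = 5
  i = 1 (odd): ∫ x^1 ρ_sc = 0 (vanishes)
  i = 2 (even): a_2 · C_{1} = -3 · 1 = -3

Summing the contributions: ∫_{−2}^{2} p(x) ρ_sc(x) dx = 5 + (-3) = 2.


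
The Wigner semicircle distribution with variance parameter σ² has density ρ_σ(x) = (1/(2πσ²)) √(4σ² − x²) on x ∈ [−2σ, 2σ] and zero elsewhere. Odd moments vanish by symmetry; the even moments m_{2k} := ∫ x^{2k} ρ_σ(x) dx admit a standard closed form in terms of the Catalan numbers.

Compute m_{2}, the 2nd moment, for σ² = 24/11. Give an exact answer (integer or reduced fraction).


By the scaled semicircle moment identity, m_{2k} = σ^{2k} · C_k with k = 1.
C_1 = (1/(k+1)) · C(2k, k) = (1/2) · C(2, 1) = (1/2) · 2 = 1.
σ^{2k} = (σ²)^k = (24/11)^1 = 24/11.

Therefore m_{2} = σ^{2} · C_1 = (24/11) · 1 = 24/11.


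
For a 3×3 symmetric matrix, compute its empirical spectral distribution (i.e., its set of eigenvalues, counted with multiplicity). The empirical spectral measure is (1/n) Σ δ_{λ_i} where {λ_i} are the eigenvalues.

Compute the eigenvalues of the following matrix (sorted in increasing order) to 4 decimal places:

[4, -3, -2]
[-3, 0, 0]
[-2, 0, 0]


Since M is real symmetric, all three eigenvalues are real; they are the roots of det(λI − M) = λ³ − (tr M) λ² + s λ − det M, where s is the sum of the principal 2×2 minors.
tr M = 4 + 0 + 0 = 4.
s = (4·0 − (-3)²) + (4·0 − (-2)²) + (0·0 − 0²) = -9 + (-4) + 0 = -13.
det M (expand along row 1) = 4·0 − (-3)·0 + (-2)·0 = 0.
Characteristic polynomial: λ³ − 4λ² − 13λ = 0.
Substitute λ = y + (tr M)/3 = y + 1.333333 to remove the quadratic term: y³ + p·y + q = 0 with p = s − (tr M)²/3 = -18.333333 and q = −2(tr M)³/27 + (tr M)·s/3 − det M = -22.074074.
Three real roots ⇒ use the trigonometric (Viète) form: r = 2√(−p/3) = 4.944132, φ = arccos(3q/(p·r)) = arccos(0.730587) = 0.751614 rad.
y_k = r·cos(φ/3 − 2πk/3) for k = 0, 1, 2 gives y = 4.789772, -1.333333, -3.456439.
λ_k = y_k + 1.333333 gives λ = 6.1231, 0.0000, -2.1231 (check: the sum is 4.0000 = tr M).

Eigenvalues sorted in increasing order: [-2.1231, 0.0000, 6.1231].


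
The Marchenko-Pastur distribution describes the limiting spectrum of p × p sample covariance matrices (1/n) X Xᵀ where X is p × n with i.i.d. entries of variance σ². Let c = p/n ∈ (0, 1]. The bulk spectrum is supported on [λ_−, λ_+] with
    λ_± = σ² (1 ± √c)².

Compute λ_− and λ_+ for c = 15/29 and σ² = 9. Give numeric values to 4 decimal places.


c = 15/29 = 0.517241; √c = 0.719195.
λ_− = σ² (1 − √c)² = 9 · (1 − 0.719195)² = 9 · (0.280805)² = 0.709663.
λ_+ = σ² (1 + √c)² = 9 · (1 + 0.719195)² = 9 · (1.719195)² = 26.600682.

Rounded to 4 decimal places: λ_− ≈ 0.7097, λ_+ ≈ 26.6007.


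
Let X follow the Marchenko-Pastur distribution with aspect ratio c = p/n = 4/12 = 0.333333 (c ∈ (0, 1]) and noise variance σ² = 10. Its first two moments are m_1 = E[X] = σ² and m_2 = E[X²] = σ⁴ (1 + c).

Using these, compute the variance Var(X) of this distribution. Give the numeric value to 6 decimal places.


m_1 = E[X] = σ² = 10, so m_1² = 100.
m_2 = E[X²] = σ⁴ (1 + c) = 100 · (1 + 0.333333) = 100 · 1.333333 = 133.333333.
(Note m_2 − m_1² simplifies to c · σ⁴ = 0.333333 · 100.)

Var(X) = m_2 − m_1² = 133.333333 − 100 = 33.333333.


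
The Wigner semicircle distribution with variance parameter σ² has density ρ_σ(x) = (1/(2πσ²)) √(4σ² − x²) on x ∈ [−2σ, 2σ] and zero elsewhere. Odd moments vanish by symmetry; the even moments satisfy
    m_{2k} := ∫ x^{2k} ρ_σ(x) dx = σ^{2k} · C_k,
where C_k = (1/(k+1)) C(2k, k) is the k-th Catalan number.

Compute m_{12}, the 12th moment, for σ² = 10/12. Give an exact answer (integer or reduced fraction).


By the scaled semicircle moment identity, m_{2k} = σ^{2k} · C_k with k = 6.
C_6 = (1/(k+1)) · C(2k, k) = (1/7) · C(12, 6) = (1/7) · 924 = 132.
σ^{2k} = (σ²)^k = (10/12)^6 = 15625/46656.

Therefore m_{12} = σ^{12} · C_6 = (15625/46656) · 132 = 171875/3888.


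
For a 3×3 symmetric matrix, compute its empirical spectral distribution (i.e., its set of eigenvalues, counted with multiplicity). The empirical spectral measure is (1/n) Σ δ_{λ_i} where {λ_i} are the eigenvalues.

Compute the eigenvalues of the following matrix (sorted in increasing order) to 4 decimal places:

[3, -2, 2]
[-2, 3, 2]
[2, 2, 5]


Since M is real symmetric, all three eigenvalues are real; they are the roots of det(λI − M) = λ³ − (tr M) λ² + s λ − det M, where s is the sum of the principal 2×2 minors.
tr M = 3 + 3 + 5 = 11.
s = (3·3 − (-2)²) + (3·5 − 2²) + (3·5 − 2²) = 5 + 11 + 11 = 27.
det M (expand along row 1) = 3·11 − (-2)·(-14) + 2·(-10) = -15.
Characteristic polynomial: λ³ − 11λ² + 27λ + 15 = 0.
Substitute λ = y + (tr M)/3 = y + 3.666667 to remove the quadratic term: y³ + p·y + q = 0 with p = s − (tr M)²/3 = -13.333333 and q = −2(tr M)³/27 + (tr M)·s/3 − det M = 15.407407.
Three real roots ⇒ use the trigonometric (Viète) form: r = 2√(−p/3) = 4.216370, φ = arccos(3q/(p·r)) = arccos(-0.822192) = 2.536048 rad.
y_k = r·cos(φ/3 − 2πk/3) for k = 0, 1, 2 gives y = 2.797435, 1.333333, -4.130768.
λ_k = y_k + 3.666667 gives λ = 6.4641, 5.0000, -0.4641 (check: the sum is 11.0000 = tr M).

Eigenvalues sorted in increasing order: [-0.4641, 5.0000, 6.4641].


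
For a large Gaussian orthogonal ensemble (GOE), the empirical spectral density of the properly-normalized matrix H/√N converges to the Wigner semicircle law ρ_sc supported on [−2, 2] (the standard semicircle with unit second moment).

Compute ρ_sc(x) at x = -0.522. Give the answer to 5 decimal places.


ρ_sc(x) = (1/(2π)) √(4 − x²). With x = -0.522:
  4 − x² = 4 − (-0.522)² = 4 − 0.272484 = 3.727516.
  √(4 − x²) = 1.930678.
  1/(2π) = 0.159155.
  ρ_sc(-0.522) = 0.159155 · 1.930678 = 0.307277.

Rounded to 5 decimal places: ρ_sc(-0.522) ≈ 0.30728.


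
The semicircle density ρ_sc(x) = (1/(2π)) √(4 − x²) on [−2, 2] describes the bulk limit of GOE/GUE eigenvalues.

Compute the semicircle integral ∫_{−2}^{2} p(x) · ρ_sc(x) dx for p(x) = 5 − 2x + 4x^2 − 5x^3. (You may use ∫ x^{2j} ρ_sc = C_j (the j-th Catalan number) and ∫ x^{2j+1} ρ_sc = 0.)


Write p(x) = Σ a_i x^i, split into monomials and integrate each against ρ_sc separately.
Using ∫ x^{2j} ρ_sc = C_j = (1/(j+1)) C(2j, j) (Catalan numbers) and ∫ x^{2j+1} ρ_sc = 0 (odd monomials vanish by symmetry):
  i = 0 (even): a_0 · C_{0} = 5 · 1 = 5
  i = 1 (odd): ∫ x^1 ρ_sc = 0 (vanishes)
  i = 2 (even): a_2 · C_{1} = 4 · 1 = 4
  i = 3 (odd): ∫ x^3 ρ_sc = 0 (vanishes)

Summing the contributions: ∫_{−2}^{2} p(x) ρ_sc(x) dx = 5 + 4 = 9.


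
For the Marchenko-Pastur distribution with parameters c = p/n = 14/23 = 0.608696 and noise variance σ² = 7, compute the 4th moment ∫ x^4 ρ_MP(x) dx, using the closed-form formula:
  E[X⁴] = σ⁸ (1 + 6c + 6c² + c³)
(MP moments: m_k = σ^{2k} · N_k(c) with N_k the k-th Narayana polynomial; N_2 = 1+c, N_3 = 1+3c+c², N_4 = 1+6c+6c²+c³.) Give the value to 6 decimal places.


E[X⁴] = σ⁸ (1 + 6c + 6c² + c³) (fourth MP moment). With σ² = 7 (so σ⁸ = 2401) and c = 14/23 = 0.608696: E[X⁴] = 2401 · (1 + 6·0.608696 + 6·(0.608696)² + (0.608696)³) = 2401 · 7.100764.

So E[X^4] = 17048.935235.


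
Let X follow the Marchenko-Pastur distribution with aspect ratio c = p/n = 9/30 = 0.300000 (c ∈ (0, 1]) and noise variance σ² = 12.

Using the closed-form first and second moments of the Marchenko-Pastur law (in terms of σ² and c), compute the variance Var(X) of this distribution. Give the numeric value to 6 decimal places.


Recall the MP moments m_1 = E[X] = σ² and m_2 = E[X²] = σ⁴ (1 + c).
m_1 = E[X] = σ² = 12, so m_1² = 144.
m_2 = E[X²] = σ⁴ (1 + c) = 144 · (1 + 0.300000) = 144 · 1.300000 = 187.200000.
(Note m_2 − m_1² simplifies to c · σ⁴ = 0.300000 · 144.)

Var(X) = m_2 − m_1² = 187.200000 − 144 = 43.200000.


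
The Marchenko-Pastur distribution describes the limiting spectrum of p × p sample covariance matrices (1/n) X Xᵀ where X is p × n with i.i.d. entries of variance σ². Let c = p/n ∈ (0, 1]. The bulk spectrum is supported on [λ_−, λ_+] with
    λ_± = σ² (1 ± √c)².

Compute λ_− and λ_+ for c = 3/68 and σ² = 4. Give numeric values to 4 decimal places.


c = 3/68 = 0.044118; √c = 0.210042.
λ_− = σ² (1 − √c)² = 4 · (1 − 0.210042)² = 4 · (0.789958)² = 2.496134.
λ_+ = σ² (1 + √c)² = 4 · (1 + 0.210042)² = 4 · (1.210042)² = 5.856807.

Rounded to 4 decimal places: λ_− ≈ 2.4961, λ_+ ≈ 5.8568.


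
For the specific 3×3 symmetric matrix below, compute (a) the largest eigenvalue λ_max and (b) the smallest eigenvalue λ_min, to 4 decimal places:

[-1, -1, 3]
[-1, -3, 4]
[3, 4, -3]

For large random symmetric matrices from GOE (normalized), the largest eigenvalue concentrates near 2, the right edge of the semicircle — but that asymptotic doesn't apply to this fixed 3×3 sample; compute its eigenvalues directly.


Since M is real symmetric, all three eigenvalues are real; they are the roots of det(λI − M) = λ³ − (tr M) λ² + s λ − det M, where s is the sum of the principal 2×2 minors.
tr M = -1 + (-3) + (-3) = -7.
s = ((-1)·(-3) − (-1)²) + ((-1)·(-3) − 3²) + ((-3)·(-3) − 4²) = 2 + (-6) + (-7) = -11.
det M (expand along row 1) = (-1)·(-7) − (-1)·(-9) + 3·5 = 13.
Characteristic polynomial: λ³ + 7λ² − 11λ − 13 = 0.
Substitute λ = y + (tr M)/3 = y − 2.333333 to remove the quadratic term: y³ + p·y + q = 0 with p = s − (tr M)²/3 = -27.333333 and q = −2(tr M)³/27 + (tr M)·s/3 − det M = 38.074074.
Three real roots ⇒ use the trigonometric (Viète) form: r = 2√(−p/3) = 6.036923, φ = arccos(3q/(p·r)) = arccos(-0.692217) = 2.335353 rad.
y_k = r·cos(φ/3 − 2πk/3) for k = 0, 1, 2 gives y = 4.298302, 1.521923, -5.820225.
λ_k = y_k − 2.333333 gives λ = 1.9650, -0.8114, -8.1536 (check: the sum is -7.0000 = tr M).

Hence λ_max = 1.9650 and λ_min = -8.1536.


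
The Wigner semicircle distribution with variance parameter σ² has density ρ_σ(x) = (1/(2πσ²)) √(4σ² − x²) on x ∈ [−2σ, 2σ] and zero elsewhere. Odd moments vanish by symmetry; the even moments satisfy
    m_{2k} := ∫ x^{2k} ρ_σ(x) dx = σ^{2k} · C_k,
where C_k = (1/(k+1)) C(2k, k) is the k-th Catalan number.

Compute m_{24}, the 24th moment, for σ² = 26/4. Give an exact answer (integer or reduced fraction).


By the scaled semicircle moment identity, m_{2k} = σ^{2k} · C_k with k = 12.
C_12 = (1/(k+1)) · C(2k, k) = (1/13) · C(24, 12) = (1/13) · 2704156 = 208012.
σ^{2k} = (σ²)^k = (26/4)^12 = 23298085122481/4096.

Therefore m_{24} = σ^{24} · C_12 = (23298085122481/4096) · 208012 = 1211570320624379443/1024.


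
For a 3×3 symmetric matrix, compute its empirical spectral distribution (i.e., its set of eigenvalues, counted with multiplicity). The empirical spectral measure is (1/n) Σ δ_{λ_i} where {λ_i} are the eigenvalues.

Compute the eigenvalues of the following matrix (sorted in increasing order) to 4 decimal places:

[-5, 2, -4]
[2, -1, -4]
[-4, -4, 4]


Since M is real symmetric, all three eigenvalues are real; they are the roots of det(λI − M) = λ³ − (tr M) λ² + s λ − det M, where s is the sum of the principal 2×2 minors.
tr M = -5 + (-1) + 4 = -2.
s = ((-5)·(-1) − 2²) + ((-5)·4 − (-4)²) + ((-1)·4 − (-4)²) = 1 + (-36) + (-20) = -55.
det M (expand along row 1) = (-5)·(-20) − 2·(-8) + (-4)·(-12) = 164.
Characteristic polynomial: λ³ + 2λ² − 55λ − 164 = 0.
Substitute λ = y + (tr M)/3 = y − 0.666667 to remove the quadratic term: y³ + p·y + q = 0 with p = s − (tr M)²/3 = -56.333333 and q = −2(tr M)³/27 + (tr M)·s/3 − det M = -126.740741.
Three real roots ⇒ use the trigonometric (Viète) form: r = 2√(−p/3) = 8.666667, φ = arccos(3q/(p·r)) = arccos(0.778789) = 0.678063 rad.
y_k = r·cos(φ/3 − 2πk/3) for k = 0, 1, 2 gives y = 8.446237, -2.541113, -5.905124.
λ_k = y_k − 0.666667 gives λ = 7.7796, -3.2078, -6.5718 (check: the sum is -2.0000 = tr M).

Eigenvalues sorted in increasing order: [-6.5718, -3.2078, 7.7796].


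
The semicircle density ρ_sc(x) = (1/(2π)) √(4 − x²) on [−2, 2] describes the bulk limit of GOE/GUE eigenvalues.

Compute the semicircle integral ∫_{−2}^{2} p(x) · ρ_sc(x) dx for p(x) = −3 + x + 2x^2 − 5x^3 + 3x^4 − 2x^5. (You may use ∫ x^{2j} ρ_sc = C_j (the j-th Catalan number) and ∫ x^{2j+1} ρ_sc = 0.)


Write p(x) = Σ a_i x^i, split into monomials and integrate each against ρ_sc separately.
Using ∫ x^{2j} ρ_sc = C_j = (1/(j+1)) C(2j, j) (Catalan numbers) and ∫ x^{2j+1} ρ_sc = 0 (odd monomials vanish by symmetry):
  i = 0 (even): a_0 · C_{0} = -3 · 1 = -3
  i = 1 (odd): ∫ x^1 ρ_sc = 0 (vanishes)
  i = 2 (even): a_2 · C_{1} = 2 · 1 = 2
  i = 3 (odd): ∫ x^3 ρ_sc = 0 (vanishes)
  i = 4 (even): a_4 · C_{2} = 3 · 2 = 6
  i = 5 (odd): ∫ x^5 ρ_sc = 0 (vanishes)

Summing the contributions: ∫_{−2}^{2} p(x) ρ_sc(x) dx = (-3) + 2 + 6 = 5.


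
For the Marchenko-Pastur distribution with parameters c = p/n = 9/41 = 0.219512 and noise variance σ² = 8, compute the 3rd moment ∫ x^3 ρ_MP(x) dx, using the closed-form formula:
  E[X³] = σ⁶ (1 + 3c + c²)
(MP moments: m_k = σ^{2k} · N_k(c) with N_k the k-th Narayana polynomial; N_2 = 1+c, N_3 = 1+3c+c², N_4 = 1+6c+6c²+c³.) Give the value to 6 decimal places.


E[X³] = σ⁶ (1 + 3c + c²) (third MP moment). With σ² = 8 (so σ⁶ = 512) and c = 9/41 = 0.219512: E[X³] = 512 · (1 + 3·0.219512 + (0.219512)²) = 512 · 1.706722.

So E[X^3] = 873.841761.


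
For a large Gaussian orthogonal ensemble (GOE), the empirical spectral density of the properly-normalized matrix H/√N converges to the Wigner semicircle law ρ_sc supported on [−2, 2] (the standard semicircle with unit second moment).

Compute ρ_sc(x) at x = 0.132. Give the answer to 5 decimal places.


ρ_sc(x) = (1/(2π)) √(4 − x²). With x = 0.132:
  4 − x² = 4 − (0.132)² = 4 − 0.017424 = 3.982576.
  √(4 − x²) = 1.995639.
  1/(2π) = 0.159155.
  ρ_sc(0.132) = 0.159155 · 1.995639 = 0.317616.

Rounded to 5 decimal places: ρ_sc(0.132) ≈ 0.31762.


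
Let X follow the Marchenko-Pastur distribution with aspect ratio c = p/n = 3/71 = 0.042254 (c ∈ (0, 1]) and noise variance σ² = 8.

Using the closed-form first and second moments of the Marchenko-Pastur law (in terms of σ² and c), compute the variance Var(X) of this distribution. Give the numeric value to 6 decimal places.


Recall the MP moments m_1 = E[X] = σ² and m_2 = E[X²] = σ⁴ (1 + c).
m_1 = E[X] = σ² = 8, so m_1² = 64.
m_2 = E[X²] = σ⁴ (1 + c) = 64 · (1 + 0.042254) = 64 · 1.042254 = 66.704225.
(Note m_2 − m_1² simplifies to c · σ⁴ = 0.042254 · 64.)

Var(X) = m_2 − m_1² = 66.704225 − 64 = 2.704225.


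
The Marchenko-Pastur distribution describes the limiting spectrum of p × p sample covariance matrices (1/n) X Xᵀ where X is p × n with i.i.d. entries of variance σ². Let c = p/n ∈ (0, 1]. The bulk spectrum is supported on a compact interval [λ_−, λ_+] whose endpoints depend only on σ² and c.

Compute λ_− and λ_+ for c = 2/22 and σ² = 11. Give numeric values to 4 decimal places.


c = 2/22 = 0.090909; √c = 0.301511.
λ_− = σ² (1 − √c)² = 11 · (1 − 0.301511)² = 11 · (0.698489)² = 5.366750.
λ_+ = σ² (1 + √c)² = 11 · (1 + 0.301511)² = 11 · (1.301511)² = 18.633250.

Rounded to 4 decimal places: λ_− ≈ 5.3668, λ_+ ≈ 18.6332.


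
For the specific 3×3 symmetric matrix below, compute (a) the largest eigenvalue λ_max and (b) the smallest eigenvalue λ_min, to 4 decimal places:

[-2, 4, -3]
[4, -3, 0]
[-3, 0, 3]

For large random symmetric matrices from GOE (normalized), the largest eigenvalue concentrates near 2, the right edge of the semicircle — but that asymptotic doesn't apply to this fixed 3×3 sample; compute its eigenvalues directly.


Since M is real symmetric, all three eigenvalues are real; they are the roots of det(λI − M) = λ³ − (tr M) λ² + s λ − det M, where s is the sum of the principal 2×2 minors.
tr M = -2 + (-3) + 3 = -2.
s = ((-2)·(-3) − 4²) + ((-2)·3 − (-3)²) + ((-3)·3 − 0²) = -10 + (-15) + (-9) = -34.
det M (expand along row 1) = (-2)·(-9) − 4·12 + (-3)·(-9) = -3.
Characteristic polynomial: λ³ + 2λ² − 34λ + 3 = 0.
Substitute λ = y + (tr M)/3 = y − 0.666667 to remove the quadratic term: y³ + p·y + q = 0 with p = s − (tr M)²/3 = -35.333333 and q = −2(tr M)³/27 + (tr M)·s/3 − det M = 26.259259.
Three real roots ⇒ use the trigonometric (Viète) form: r = 2√(−p/3) = 6.863753, φ = arccos(3q/(p·r)) = arccos(-0.324831) = 1.901629 rad.
y_k = r·cos(φ/3 − 2πk/3) for k = 0, 1, 2 gives y = 5.530385, 0.755386, -6.285770.
λ_k = y_k − 0.666667 gives λ = 4.8637, 0.0887, -6.9524 (check: the sum is -2.0000 = tr M).

Hence λ_max = 4.8637 and λ_min = -6.9524.


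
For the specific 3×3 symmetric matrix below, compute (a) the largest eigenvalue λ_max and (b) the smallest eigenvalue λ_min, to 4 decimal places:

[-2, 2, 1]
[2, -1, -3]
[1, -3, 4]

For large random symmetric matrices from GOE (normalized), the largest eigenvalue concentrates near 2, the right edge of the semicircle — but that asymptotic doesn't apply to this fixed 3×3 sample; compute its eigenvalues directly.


Since M is real symmetric, all three eigenvalues are real; they are the roots of det(λI − M) = λ³ − (tr M) λ² + s λ − det M, where s is the sum of the principal 2×2 minors.
tr M = -2 + (-1) + 4 = 1.
s = ((-2)·(-1) − 2²) + ((-2)·4 − 1²) + ((-1)·4 − (-3)²) = -2 + (-9) + (-13) = -24.
det M (expand along row 1) = (-2)·(-13) − 2·11 + 1·(-5) = -1.
Characteristic polynomial: λ³ − λ² − 24λ + 1 = 0.
Substitute λ = y + (tr M)/3 = y + 0.333333 to remove the quadratic term: y³ + p·y + q = 0 with p = s − (tr M)²/3 = -24.333333 and q = −2(tr M)³/27 + (tr M)·s/3 − det M = -7.074074.
Three real roots ⇒ use the trigonometric (Viète) form: r = 2√(−p/3) = 5.696002, φ = arccos(3q/(p·r)) = arccos(0.153115) = 1.417076 rad.
y_k = r·cos(φ/3 − 2πk/3) for k = 0, 1, 2 gives y = 5.072276, -0.291736, -4.780541.
λ_k = y_k + 0.333333 gives λ = 5.4056, 0.0416, -4.4472 (check: the sum is 1.0000 = tr M).

Hence λ_max = 5.4056 and λ_min = -4.4472.


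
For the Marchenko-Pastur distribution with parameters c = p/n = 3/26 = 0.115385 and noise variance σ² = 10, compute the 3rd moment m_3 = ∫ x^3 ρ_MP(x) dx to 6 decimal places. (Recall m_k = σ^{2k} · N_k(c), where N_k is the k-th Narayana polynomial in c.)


E[X³] = σ⁶ (1 + 3c + c²) (third MP moment). With σ² = 10 (so σ⁶ = 1000) and c = 3/26 = 0.115385: E[X³] = 1000 · (1 + 3·0.115385 + (0.115385)²) = 1000 · 1.359467.

So E[X^3] = 1359.467456.


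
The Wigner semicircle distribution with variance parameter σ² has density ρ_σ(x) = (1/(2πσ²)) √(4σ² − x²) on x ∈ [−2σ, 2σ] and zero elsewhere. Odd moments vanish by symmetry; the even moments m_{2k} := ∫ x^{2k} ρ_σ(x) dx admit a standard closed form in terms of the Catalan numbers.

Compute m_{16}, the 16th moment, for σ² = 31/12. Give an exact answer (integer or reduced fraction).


By the scaled semicircle moment identity, m_{2k} = σ^{2k} · C_k with k = 8.
C_8 = (1/(k+1)) · C(2k, k) = (1/9) · C(16, 8) = (1/9) · 12870 = 1430.
σ^{2k} = (σ²)^k = (31/12)^8 = 852891037441/429981696.

Therefore m_{16} = σ^{16} · C_8 = (852891037441/429981696) · 1430 = 609817091770315/214990848.


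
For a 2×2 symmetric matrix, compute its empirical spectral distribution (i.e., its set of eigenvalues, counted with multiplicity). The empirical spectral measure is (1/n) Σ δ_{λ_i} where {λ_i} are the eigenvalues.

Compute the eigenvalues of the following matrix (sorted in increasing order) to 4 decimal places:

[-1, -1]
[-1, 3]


Since M is real symmetric, both eigenvalues are real; they are the roots of det(λI − M) = λ² − (tr M) λ + det M.
tr M = -1 + 3 = 2.
det M = (-1)·3 − (-1)² = -3 − 1 = -4.
Characteristic polynomial: λ² − 2λ − 4 = 0.
Discriminant Δ = (tr M)² − 4·det M = 4 − (-16) = 20; √Δ = 4.472136.
λ = (tr M ± √Δ)/2 = (2 ± 4.472136)/2, giving (tr M − √Δ)/2 = -1.2361 and (tr M + √Δ)/2 = 3.2361.

Eigenvalues sorted in increasing order: [-1.2361, 3.2361].


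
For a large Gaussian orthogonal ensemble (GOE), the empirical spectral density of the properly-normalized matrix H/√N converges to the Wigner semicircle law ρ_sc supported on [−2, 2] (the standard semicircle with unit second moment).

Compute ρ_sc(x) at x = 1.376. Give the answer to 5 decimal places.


ρ_sc(x) = (1/(2π)) √(4 − x²). With x = 1.376:
  4 − x² = 4 − (1.376)² = 4 − 1.893376 = 2.106624.
  √(4 − x²) = 1.451421.
  1/(2π) = 0.159155.
  ρ_sc(1.376) = 0.159155 · 1.451421 = 0.231001.

Rounded to 5 decimal places: ρ_sc(1.376) ≈ 0.23100.


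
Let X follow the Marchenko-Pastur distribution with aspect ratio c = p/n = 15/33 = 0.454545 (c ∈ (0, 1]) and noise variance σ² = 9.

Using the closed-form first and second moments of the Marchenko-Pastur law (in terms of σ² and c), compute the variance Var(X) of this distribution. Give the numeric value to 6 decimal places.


Recall the MP moments m_1 = E[X] = σ² and m_2 = E[X²] = σ⁴ (1 + c).
m_1 = E[X] = σ² = 9, so m_1² = 81.
m_2 = E[X²] = σ⁴ (1 + c) = 81 · (1 + 0.454545) = 81 · 1.454545 = 117.818182.
(Note m_2 − m_1² simplifies to c · σ⁴ = 0.454545 · 81.)

Var(X) = m_2 − m_1² = 117.818182 − 81 = 36.818182.


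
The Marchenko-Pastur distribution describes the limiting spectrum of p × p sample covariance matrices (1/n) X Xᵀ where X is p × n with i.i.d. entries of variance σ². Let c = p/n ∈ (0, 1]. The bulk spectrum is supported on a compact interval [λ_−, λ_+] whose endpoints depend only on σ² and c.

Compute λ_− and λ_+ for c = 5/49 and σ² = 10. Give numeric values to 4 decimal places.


c = 5/49 = 0.102041; √c = 0.319438.
λ_− = σ² (1 − √c)² = 10 · (1 − 0.319438)² = 10 · (0.680562)² = 4.631643.
λ_+ = σ² (1 + √c)² = 10 · (1 + 0.319438)² = 10 · (1.319438)² = 17.409174.

Rounded to 4 decimal places: λ_− ≈ 4.6316, λ_+ ≈ 17.4092.


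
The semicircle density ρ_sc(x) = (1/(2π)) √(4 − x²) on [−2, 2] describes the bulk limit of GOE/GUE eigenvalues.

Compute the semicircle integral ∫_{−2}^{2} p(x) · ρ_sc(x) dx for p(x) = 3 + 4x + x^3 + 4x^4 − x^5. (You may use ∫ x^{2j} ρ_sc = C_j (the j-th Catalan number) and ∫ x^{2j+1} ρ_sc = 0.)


Write p(x) = Σ a_i x^i, split into monomials and integrate each against ρ_sc separately.
Using ∫ x^{2j} ρ_sc = C_j = (1/(j+1)) C(2j, j) (Catalan numbers) and ∫ x^{2j+1} ρ_sc = 0 (odd monomials vanish by symmetry):
  i = 0 (even): a_0 · C_{0} = 3 · 1 = 3
  i = 1 (odd): ∫ x^1 ρ_sc = 0 (vanishes)
  i = 3 (odd): ∫ x^3 ρ_sc = 0 (vanishes)
  i = 4 (even): a_4 · C_{2} = 4 · 2 = 8
  i = 5 (odd): ∫ x^5 ρ_sc = 0 (vanishes)

Summing the contributions: ∫_{−2}^{2} p(x) ρ_sc(x) dx = 3 + 8 = 11.


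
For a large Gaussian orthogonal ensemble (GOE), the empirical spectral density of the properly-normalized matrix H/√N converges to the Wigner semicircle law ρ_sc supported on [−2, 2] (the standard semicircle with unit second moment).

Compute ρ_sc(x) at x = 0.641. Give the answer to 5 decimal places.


ρ_sc(x) = (1/(2π)) √(4 − x²). With x = 0.641:
  4 − x² = 4 − (0.641)² = 4 − 0.410881 = 3.589119.
  √(4 − x²) = 1.894497.
  1/(2π) = 0.159155.
  ρ_sc(0.641) = 0.159155 · 1.894497 = 0.301519.

Rounded to 5 decimal places: ρ_sc(0.641) ≈ 0.30152.


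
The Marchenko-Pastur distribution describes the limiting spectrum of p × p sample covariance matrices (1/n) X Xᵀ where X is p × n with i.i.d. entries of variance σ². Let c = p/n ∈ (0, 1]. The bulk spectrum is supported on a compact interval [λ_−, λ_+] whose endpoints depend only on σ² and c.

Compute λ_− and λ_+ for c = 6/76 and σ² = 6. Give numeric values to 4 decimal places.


c = 6/76 = 0.078947; √c = 0.280976.
λ_− = σ² (1 − √c)² = 6 · (1 − 0.280976)² = 6 · (0.719024)² = 3.101975.
λ_+ = σ² (1 + √c)² = 6 · (1 + 0.280976)² = 6 · (1.280976)² = 9.845393.

Rounded to 4 decimal places: λ_− ≈ 3.1020, λ_+ ≈ 9.8454.


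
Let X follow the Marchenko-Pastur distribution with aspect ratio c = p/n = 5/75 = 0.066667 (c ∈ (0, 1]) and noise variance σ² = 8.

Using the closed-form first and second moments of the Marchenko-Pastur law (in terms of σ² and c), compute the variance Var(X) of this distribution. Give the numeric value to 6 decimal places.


Recall the MP moments m_1 = E[X] = σ² and m_2 = E[X²] = σ⁴ (1 + c).
m_1 = E[X] = σ² = 8, so m_1² = 64.
m_2 = E[X²] = σ⁴ (1 + c) = 64 · (1 + 0.066667) = 64 · 1.066667 = 68.266667.
(Note m_2 − m_1² simplifies to c · σ⁴ = 0.066667 · 64.)

Var(X) = m_2 − m_1² = 68.266667 − 64 = 4.266667.


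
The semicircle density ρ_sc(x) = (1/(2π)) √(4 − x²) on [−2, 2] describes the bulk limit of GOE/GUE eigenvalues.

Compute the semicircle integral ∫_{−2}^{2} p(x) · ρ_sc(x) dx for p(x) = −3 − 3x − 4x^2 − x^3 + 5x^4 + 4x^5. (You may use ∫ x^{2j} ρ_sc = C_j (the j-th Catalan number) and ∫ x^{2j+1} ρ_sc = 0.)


Write p(x) = Σ a_i x^i, split into monomials and integrate each against ρ_sc separately.
Using ∫ x^{2j} ρ_sc = C_j = (1/(j+1)) C(2j, j) (Catalan numbers) and ∫ x^{2j+1} ρ_sc = 0 (odd monomials vanish by symmetry):
  i = 0 (even): a_0 · C_{0} = -3 · 1 = -3
  i = 1 (odd): ∫ x^1 ρ_sc = 0 (vanishes)
  i = 2 (even): a_2 · C_{1} = -4 · 1 = -4
  i = 3 (odd): ∫ x^3 ρ_sc = 0 (vanishes)
  i = 4 (even): a_4 · C_{2} = 5 · 2 = 10
  i = 5 (odd): ∫ x^5 ρ_sc = 0 (vanishes)

Summing the contributions: ∫_{−2}^{2} p(x) ρ_sc(x) dx = (-3) + (-4) + 10 = 3.


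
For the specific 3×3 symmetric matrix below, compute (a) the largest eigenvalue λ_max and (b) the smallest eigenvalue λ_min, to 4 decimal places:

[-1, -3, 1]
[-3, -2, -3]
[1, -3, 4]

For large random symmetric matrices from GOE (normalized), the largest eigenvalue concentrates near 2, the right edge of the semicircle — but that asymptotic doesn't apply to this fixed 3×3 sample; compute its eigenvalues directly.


Since M is real symmetric, all three eigenvalues are real; they are the roots of det(λI − M) = λ³ − (tr M) λ² + s λ − det M, where s is the sum of the principal 2×2 minors.
tr M = -1 + (-2) + 4 = 1.
s = ((-1)·(-2) − (-3)²) + ((-1)·4 − 1²) + ((-2)·4 − (-3)²) = -7 + (-5) + (-17) = -29.
det M (expand along row 1) = (-1)·(-17) − (-3)·(-9) + 1·11 = 1.
Characteristic polynomial: λ³ − λ² − 29λ − 1 = 0.
Substitute λ = y + (tr M)/3 = y + 0.333333 to remove the quadratic term: y³ + p·y + q = 0 with p = s − (tr M)²/3 = -29.333333 and q = −2(tr M)³/27 + (tr M)·s/3 − det M = -10.740741.
Three real roots ⇒ use the trigonometric (Viète) form: r = 2√(−p/3) = 6.253888, φ = arccos(3q/(p·r)) = arccos(0.175648) = 1.394232 rad.
y_k = r·cos(φ/3 − 2πk/3) for k = 0, 1, 2 gives y = 5.590577, -0.367859, -5.222719.
λ_k = y_k + 0.333333 gives λ = 5.9239, -0.0345, -4.8894 (check: the sum is 1.0000 = tr M).

Hence λ_max = 5.9239 and λ_min = -4.8894.
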